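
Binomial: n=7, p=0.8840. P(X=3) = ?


C(7,3) = 35
p^3 = 0.690807
(1-p)^4 = 0.000181
P = 35 * 0.690807 * 0.000181 = 0.0044

P(X=3) = 0.0044


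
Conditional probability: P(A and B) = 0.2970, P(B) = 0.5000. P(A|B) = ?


P(A|B) = 0.2970/0.5000 = 0.5940

P(A|B) = 0.5940


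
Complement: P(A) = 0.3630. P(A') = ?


P(not A) = 1 - 0.3630 = 0.6370

P(not A) = 0.6370


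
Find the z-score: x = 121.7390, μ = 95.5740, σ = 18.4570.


z = (121.7390 - 95.5740)/18.4570
= 26.1650/18.4570
= 1.4176

z = 1.4176


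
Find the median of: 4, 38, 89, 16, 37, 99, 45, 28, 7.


Sorted: 4, 7, 16, 28, 37, 38, 45, 89, 99
n = 9 (odd)
Middle value = 37

Median = 37


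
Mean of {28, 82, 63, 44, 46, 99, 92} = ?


Sum = 28 + 82 + 63 + 44 + 46 + 99 + 92 = 454
n = 7
Mean = 454/7 = 64.8571

Mean = 64.8571


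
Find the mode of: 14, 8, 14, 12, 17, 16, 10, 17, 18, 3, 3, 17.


Frequencies: 3:2, 8:1, 10:1, 12:1, 14:2, 16:1, 17:3, 18:1
Max frequency = 3
Mode = 17

Mode = 17


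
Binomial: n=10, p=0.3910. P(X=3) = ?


C(10,3) = 120
p^3 = 0.059776
(1-p)^7 = 0.031069
P = 120 * 0.059776 * 0.031069 = 0.2229

P(X=3) = 0.2229


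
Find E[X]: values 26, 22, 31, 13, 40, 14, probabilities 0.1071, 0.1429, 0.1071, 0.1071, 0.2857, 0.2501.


E[X] = 26*0.1071 + 22*0.1429 + 31*0.1071 + 13*0.1071 + 40*0.2857 + 14*0.2501
= 2.7846 + 3.1438 + 3.3201 + 1.3923 + 11.4280 + 3.5014
= 25.5702

E[X] = 25.5702


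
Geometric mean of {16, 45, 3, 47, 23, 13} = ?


Product = 16 × 45 × 3 × 47 × 23 × 13 = 30354480
GM = 30354480^(1/6) = 17.6619

GM = 17.6619


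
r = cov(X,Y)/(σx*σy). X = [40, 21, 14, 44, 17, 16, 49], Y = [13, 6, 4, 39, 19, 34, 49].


Mean X = 28.7143, Mean Y = 23.4286
SD X = 13.874069, SD Y = 16.114387
Cov = 139.551020
r = 139.551020/(13.874069*16.114387) = 0.6242

r = 0.6242


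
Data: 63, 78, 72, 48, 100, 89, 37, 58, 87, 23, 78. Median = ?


Sorted: 23, 37, 48, 58, 63, 72, 78, 78, 87, 89, 100
n = 11 (odd)
Middle value = 72

Median = 72


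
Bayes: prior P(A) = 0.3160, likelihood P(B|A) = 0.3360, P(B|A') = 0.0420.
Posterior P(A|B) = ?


P(B) = P(B|A)*P(A) + P(B|A')*P(A')
= 0.3360*0.3160 + 0.0420*0.6840
= 0.106176 + 0.028728 = 0.134904
P(A|B) = 0.106176/0.134904 = 0.7870

P(A|B) = 0.7870


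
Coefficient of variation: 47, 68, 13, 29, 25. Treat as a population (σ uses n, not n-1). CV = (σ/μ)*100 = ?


Mean = 36.4000
SD = 19.2000
CV = (19.2000/36.4000)*100 = 52.7473%

CV = 52.7473%


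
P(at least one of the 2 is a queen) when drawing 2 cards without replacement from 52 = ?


P(at least one) = 1 - P(none)
P(none) = (48/52) × (47/51) = 0.850679
P(at least one) = 1 - 0.850679 = 0.1493

P = 0.1493


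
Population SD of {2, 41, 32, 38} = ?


Mean = 28.2500
Variance = 240.1875
SD = sqrt(240.1875) = 15.4980

SD = 15.4980


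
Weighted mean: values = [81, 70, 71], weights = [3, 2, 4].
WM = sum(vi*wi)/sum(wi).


Numerator = 81*3 + 70*2 + 71*4 = 667
Denominator = 3 + 2 + 4 = 9
WM = 667/9 = 74.1111

WM = 74.1111


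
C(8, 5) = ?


C(8,5) = 8!/(5! × 3!)
= 40320/(120 × 6)
= 56

C(8,5) = 56


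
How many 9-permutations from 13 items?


P(13,9) = 13!/4!
= 6227020800/24
= 259459200

P(13,9) = 259459200


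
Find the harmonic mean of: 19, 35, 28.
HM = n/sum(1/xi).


Sum of reciprocals = 1/19 + 1/35 + 1/28 = 0.116917
HM = 3/0.116917 = 25.6592

HM = 25.6592


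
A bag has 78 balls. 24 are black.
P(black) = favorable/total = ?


P = 24/78 = 0.3077

P = 0.3077


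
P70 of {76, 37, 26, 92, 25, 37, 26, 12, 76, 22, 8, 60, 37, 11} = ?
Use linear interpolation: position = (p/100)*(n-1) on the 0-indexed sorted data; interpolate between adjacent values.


Sorted: 8, 11, 12, 22, 25, 26, 26, 37, 37, 37, 60, 76, 76, 92
n = 14
Index = 70/100 * 13 = 9.1000
Lower = data[9] = 37, Upper = data[10] = 60
P70 = 37 + 0.1000*(23) = 39.3000

P70 = 39.3000


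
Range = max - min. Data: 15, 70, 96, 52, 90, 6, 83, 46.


Max = 96, Min = 6
Range = 96 - 6 = 90

Range = 90


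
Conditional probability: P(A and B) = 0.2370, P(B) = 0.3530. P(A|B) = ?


P(A|B) = 0.2370/0.3530 = 0.6714

P(A|B) = 0.6714


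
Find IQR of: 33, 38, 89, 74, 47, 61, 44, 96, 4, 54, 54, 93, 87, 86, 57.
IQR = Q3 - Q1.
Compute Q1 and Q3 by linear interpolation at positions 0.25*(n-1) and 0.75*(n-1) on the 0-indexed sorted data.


Sorted: 4, 33, 38, 44, 47, 54, 54, 57, 61, 74, 86, 87, 89, 93, 96
Q1 (25th %ile) = 45.5000
Q3 (75th %ile) = 86.5000
IQR = 86.5000 - 45.5000 = 41.0000

IQR = 41.0000


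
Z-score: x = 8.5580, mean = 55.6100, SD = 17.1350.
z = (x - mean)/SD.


z = (8.5580 - 55.6100)/17.1350
= -47.0520/17.1350
= -2.7460

z = -2.7460


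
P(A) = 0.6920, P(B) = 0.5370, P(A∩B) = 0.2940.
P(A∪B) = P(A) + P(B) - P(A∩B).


P(A∪B) = 0.6920 + 0.5370 - 0.2940
= 1.2290 - 0.2940
= 0.9350

P(A∪B) = 0.9350


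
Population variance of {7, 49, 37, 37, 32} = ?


Mean = 32.4000
Squared deviations: 645.1600, 275.5600, 21.1600, 21.1600, 0.1600
Sum = 963.2000
Variance = 963.2000/5 = 192.6400

Variance = 192.6400


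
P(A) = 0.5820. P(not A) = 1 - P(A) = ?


P(not A) = 1 - 0.5820 = 0.4180

P(not A) = 0.4180


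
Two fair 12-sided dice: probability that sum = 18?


Total outcomes = 12×12 = 144
Favorable (sum = 18): 7
P = 7/144 = 0.0486

P = 0.0486


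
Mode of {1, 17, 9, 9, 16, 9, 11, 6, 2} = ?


Frequencies: 1:1, 2:1, 6:1, 9:3, 11:1, 16:1, 17:1
Max frequency = 3
Mode = 9

Mode = 9


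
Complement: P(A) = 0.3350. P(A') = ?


P(not A) = 1 - 0.3350 = 0.6650

P(not A) = 0.6650


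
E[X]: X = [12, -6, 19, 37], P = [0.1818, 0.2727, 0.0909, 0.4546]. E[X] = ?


E[X] = 12*0.1818 - 6*0.2727 + 19*0.0909 + 37*0.4546
= 2.1816 - 1.6362 + 1.7271 + 16.8202
= 19.0927

E[X] = 19.0927


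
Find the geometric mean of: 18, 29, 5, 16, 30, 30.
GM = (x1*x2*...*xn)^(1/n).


Product = 18 × 29 × 5 × 16 × 30 × 30 = 37584000
GM = 37584000^(1/6) = 18.3021

GM = 18.3021


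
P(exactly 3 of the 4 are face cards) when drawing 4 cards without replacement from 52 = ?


Hypergeometric: P(X=3) = C(12,3)·C(40,1) / C(52,4)
= 220 × 40 / 270725
= 8800/270725 = 0.0325

P = 0.0325


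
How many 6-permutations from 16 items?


P(16,6) = 16!/10!
= 20922789888000/3628800
= 5765760

P(16,6) = 5765760


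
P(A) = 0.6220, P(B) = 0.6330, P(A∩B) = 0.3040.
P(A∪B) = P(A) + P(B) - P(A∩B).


P(A∪B) = 0.6220 + 0.6330 - 0.3040
= 1.2550 - 0.3040
= 0.9510

P(A∪B) = 0.9510


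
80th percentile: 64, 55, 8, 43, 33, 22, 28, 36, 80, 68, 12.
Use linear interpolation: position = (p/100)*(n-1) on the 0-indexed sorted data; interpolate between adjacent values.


Sorted: 8, 12, 22, 28, 33, 36, 43, 55, 64, 68, 80
n = 11
Index = 80/100 * 10 = 8.0000
Lower = data[8] = 64, Upper = data[9] = 68
P80 = 64 + 0*(4) = 64.0000

P80 = 64.0000


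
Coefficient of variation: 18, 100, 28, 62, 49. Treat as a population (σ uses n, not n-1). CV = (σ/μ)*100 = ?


Mean = 51.4000
SD = 28.7861
CV = (28.7861/51.4000)*100 = 56.0041%

CV = 56.0041%


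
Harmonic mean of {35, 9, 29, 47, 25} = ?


Sum of reciprocals = 1/35 + 1/9 + 1/29 + 1/47 + 1/25 = 0.235442
HM = 5/0.235442 = 21.2367

HM = 21.2367


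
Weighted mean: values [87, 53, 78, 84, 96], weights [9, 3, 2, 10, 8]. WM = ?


Numerator = 87*9 + 53*3 + 78*2 + 84*10 + 96*8 = 2706
Denominator = 9 + 3 + 2 + 10 + 8 = 32
WM = 2706/32 = 84.5625

WM = 84.5625


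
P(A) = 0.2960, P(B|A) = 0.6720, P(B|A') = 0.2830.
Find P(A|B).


P(B) = P(B|A)*P(A) + P(B|A')*P(A')
= 0.6720*0.2960 + 0.2830*0.7040
= 0.198912 + 0.199232 = 0.398144
P(A|B) = 0.198912/0.398144 = 0.4996

P(A|B) = 0.4996


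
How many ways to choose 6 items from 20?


C(20,6) = 20!/(6! × 14!)
= 2432902008176640000/(720 × 87178291200)
= 38760

C(20,6) = 38760


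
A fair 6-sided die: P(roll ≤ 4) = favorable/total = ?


Favorable outcomes (roll ≤ 4): 4
Total outcomes = 6
P = 4/6 = 0.6667

P = 0.6667


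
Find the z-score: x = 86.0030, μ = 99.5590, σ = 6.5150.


z = (86.0030 - 99.5590)/6.5150
= -13.5560/6.5150
= -2.0807

z = -2.0807


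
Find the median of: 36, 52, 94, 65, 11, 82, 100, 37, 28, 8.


Sorted: 8, 11, 28, 36, 37, 52, 65, 82, 94, 100
n = 10 (even)
Middle values: 37 and 52
Median = (37+52)/2 = 44.5000

Median = 44.5000


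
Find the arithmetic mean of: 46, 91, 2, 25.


Sum = 46 + 91 + 2 + 25 = 164
n = 4
Mean = 164/4 = 41.0000

Mean = 41.0000


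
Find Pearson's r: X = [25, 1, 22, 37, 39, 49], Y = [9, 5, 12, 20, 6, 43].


Mean X = 28.8333, Mean Y = 15.8333
SD X = 15.345104, SD Y = 13.107462
Cov = 139.305556
r = 139.305556/(15.345104*13.107462) = 0.6926

r = 0.6926


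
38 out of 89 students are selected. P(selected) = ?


P = 38/89 = 0.4270

P = 0.4270


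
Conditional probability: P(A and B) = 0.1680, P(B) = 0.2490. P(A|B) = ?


P(A|B) = 0.1680/0.2490 = 0.6747

P(A|B) = 0.6747


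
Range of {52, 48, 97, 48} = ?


Max = 97, Min = 48
Range = 97 - 48 = 49

Range = 49


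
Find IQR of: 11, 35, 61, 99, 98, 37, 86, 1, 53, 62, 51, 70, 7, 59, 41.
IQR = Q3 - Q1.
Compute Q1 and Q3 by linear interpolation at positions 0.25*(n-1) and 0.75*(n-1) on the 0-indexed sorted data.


Sorted: 1, 7, 11, 35, 37, 41, 51, 53, 59, 61, 62, 70, 86, 98, 99
Q1 (25th %ile) = 36.0000
Q3 (75th %ile) = 66.0000
IQR = 66.0000 - 36.0000 = 30.0000

IQR = 30.0000


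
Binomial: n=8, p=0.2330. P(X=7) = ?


C(8,7) = 8
p^7 = 3.728133e-05
(1-p)^1 = 0.767000
P = 8 * 3.728133e-05 * 0.767000 = 0.0002

P(X=7) = 0.0002


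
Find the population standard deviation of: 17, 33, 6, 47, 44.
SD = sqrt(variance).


Mean = 29.4000
Variance = 247.4400
SD = sqrt(247.4400) = 15.7302

SD = 15.7302


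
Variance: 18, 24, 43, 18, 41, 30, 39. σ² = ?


Mean = 30.4286
Squared deviations: 154.4694, 41.3265, 158.0408, 154.4694, 111.7551, 0.1837, 73.4694
Sum = 693.7143
Variance = 693.7143/7 = 99.1020

Variance = 99.1020


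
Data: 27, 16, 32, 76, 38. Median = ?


Sorted: 16, 27, 32, 38, 76
n = 5 (odd)
Middle value = 32

Median = 32


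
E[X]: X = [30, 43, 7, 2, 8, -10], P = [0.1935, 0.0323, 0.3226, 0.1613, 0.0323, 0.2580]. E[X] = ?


E[X] = 30*0.1935 + 43*0.0323 + 7*0.3226 + 2*0.1613 + 8*0.0323 - 10*0.2580
= 5.8050 + 1.3889 + 2.2582 + 0.3226 + 0.2584 - 2.5800
= 7.4531

E[X] = 7.4531


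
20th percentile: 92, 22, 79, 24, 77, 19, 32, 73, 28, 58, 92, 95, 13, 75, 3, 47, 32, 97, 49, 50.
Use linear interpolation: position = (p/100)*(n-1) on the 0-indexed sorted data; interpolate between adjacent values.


Sorted: 3, 13, 19, 22, 24, 28, 32, 32, 47, 49, 50, 58, 73, 75, 77, 79, 92, 92, 95, 97
n = 20
Index = 20/100 * 19 = 3.8000
Lower = data[3] = 22, Upper = data[4] = 24
P20 = 22 + 0.8000*(2) = 23.6000

P20 = 23.6000


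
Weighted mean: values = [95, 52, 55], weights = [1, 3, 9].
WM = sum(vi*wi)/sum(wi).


Numerator = 95*1 + 52*3 + 55*9 = 746
Denominator = 1 + 3 + 9 = 13
WM = 746/13 = 57.3846

WM = 57.3846


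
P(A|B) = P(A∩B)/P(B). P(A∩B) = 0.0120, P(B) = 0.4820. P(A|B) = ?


P(A|B) = 0.0120/0.4820 = 0.0249

P(A|B) = 0.0249


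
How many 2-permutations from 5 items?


P(5,2) = 5!/3!
= 120/6
= 20

P(5,2) = 20


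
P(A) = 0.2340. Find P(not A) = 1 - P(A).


P(not A) = 1 - 0.2340 = 0.7660

P(not A) = 0.7660


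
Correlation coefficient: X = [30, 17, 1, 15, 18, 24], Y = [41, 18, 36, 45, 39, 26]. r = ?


Mean X = 17.5000, Mean Y = 34.1667
SD X = 8.920949, SD Y = 9.299044
Cov = -2.416667
r = -2.416667/(8.920949*9.299044) = -0.0291

r = -0.0291


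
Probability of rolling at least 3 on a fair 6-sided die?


Favorable outcomes (roll ≥ 3): 4
Total outcomes = 6
P = 4/6 = 0.6667

P = 0.6667


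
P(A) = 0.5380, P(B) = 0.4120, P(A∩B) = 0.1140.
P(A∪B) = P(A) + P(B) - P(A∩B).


P(A∪B) = 0.5380 + 0.4120 - 0.1140
= 0.9500 - 0.1140
= 0.8360

P(A∪B) = 0.8360


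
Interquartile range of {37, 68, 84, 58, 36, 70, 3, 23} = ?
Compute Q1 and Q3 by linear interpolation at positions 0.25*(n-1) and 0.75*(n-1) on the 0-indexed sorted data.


Sorted: 3, 23, 36, 37, 58, 68, 70, 84
Q1 (25th %ile) = 32.7500
Q3 (75th %ile) = 68.5000
IQR = 68.5000 - 32.7500 = 35.7500

IQR = 35.7500


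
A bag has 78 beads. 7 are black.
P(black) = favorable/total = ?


P = 7/78 = 0.0897

P = 0.0897


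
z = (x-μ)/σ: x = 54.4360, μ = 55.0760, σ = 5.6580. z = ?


z = (54.4360 - 55.0760)/5.6580
= -0.6400/5.6580
= -0.1131

z = -0.1131


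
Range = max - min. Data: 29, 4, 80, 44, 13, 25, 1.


Max = 80, Min = 1
Range = 80 - 1 = 79

Range = 79


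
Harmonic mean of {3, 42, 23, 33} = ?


Sum of reciprocals = 1/3 + 1/42 + 1/23 + 1/33 = 0.430924
HM = 4/0.430924 = 9.2824

HM = 9.2824


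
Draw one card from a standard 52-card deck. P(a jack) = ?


4 jacks in 52 cards
P = 4/52 = 0.0769

P = 0.0769


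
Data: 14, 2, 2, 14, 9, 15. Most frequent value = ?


Frequencies: 2:2, 9:1, 14:2, 15:1
Max frequency = 2
Mode = 2, 14

Mode = 2, 14


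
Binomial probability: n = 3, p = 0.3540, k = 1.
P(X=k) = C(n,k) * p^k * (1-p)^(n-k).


C(3,1) = 3
p^1 = 0.354000
(1-p)^2 = 0.417316
P = 3 * 0.354000 * 0.417316 = 0.4432

P(X=1) = 0.4432


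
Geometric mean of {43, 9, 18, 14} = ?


Product = 43 × 9 × 18 × 14 = 97524
GM = 97524^(1/4) = 17.6717

GM = 17.6717


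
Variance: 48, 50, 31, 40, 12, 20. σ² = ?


Mean = 33.5000
Squared deviations: 210.2500, 272.2500, 6.2500, 42.2500, 462.2500, 182.2500
Sum = 1175.5000
Variance = 1175.5000/6 = 195.9167

Variance = 195.9167


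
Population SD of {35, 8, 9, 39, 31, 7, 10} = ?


Mean = 19.8571
Variance = 177.2653
SD = sqrt(177.2653) = 13.3141

SD = 13.3141


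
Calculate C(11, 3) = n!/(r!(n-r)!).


C(11,3) = 11!/(3! × 8!)
= 39916800/(6 × 40320)
= 165

C(11,3) = 165


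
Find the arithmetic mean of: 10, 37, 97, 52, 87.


Sum = 10 + 37 + 97 + 52 + 87 = 283
n = 5
Mean = 283/5 = 56.6000

Mean = 56.6000


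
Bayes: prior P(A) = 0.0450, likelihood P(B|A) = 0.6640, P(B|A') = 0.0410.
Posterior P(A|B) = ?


P(B) = P(B|A)*P(A) + P(B|A')*P(A')
= 0.6640*0.0450 + 0.0410*0.9550
= 0.029880 + 0.039155 = 0.069035
P(A|B) = 0.029880/0.069035 = 0.4328

P(A|B) = 0.4328


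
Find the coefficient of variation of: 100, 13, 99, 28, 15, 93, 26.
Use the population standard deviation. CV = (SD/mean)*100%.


Mean = 53.4286
SD = 38.3996
CV = (38.3996/53.4286)*100 = 71.8709%

CV = 71.8709%


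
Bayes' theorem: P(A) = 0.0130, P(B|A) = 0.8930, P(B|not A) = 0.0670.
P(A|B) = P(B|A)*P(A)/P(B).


P(B) = P(B|A)*P(A) + P(B|A')*P(A')
= 0.8930*0.0130 + 0.0670*0.9870
= 0.011609 + 0.066129 = 0.077738
P(A|B) = 0.011609/0.077738 = 0.1493

P(A|B) = 0.1493


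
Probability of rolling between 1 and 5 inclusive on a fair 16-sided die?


Favorable outcomes (1 ≤ roll ≤ 5): 5
Total outcomes = 16
P = 5/16 = 0.3125

P = 0.3125


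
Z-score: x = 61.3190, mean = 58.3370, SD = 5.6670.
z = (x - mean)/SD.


z = (61.3190 - 58.3370)/5.6670
= 2.9820/5.6670
= 0.5262

z = 0.5262


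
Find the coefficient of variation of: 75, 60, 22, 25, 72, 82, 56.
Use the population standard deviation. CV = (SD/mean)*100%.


Mean = 56.0000
SD = 22.1230
CV = (22.1230/56.0000)*100 = 39.5054%

CV = 39.5054%


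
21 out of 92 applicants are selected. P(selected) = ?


P = 21/92 = 0.2283

P = 0.2283


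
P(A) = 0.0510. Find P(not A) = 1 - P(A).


P(not A) = 1 - 0.0510 = 0.9490

P(not A) = 0.9490


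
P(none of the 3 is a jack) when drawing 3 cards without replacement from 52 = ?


P(no jacks) = (48/52) × (47/51) × (46/50)
= 0.7826

P = 0.7826


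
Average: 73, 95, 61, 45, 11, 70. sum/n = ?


Sum = 73 + 95 + 61 + 45 + 11 + 70 = 355
n = 6
Mean = 355/6 = 59.1667

Mean = 59.1667


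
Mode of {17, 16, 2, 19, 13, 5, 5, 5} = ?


Frequencies: 2:1, 5:3, 13:1, 16:1, 17:1, 19:1
Max frequency = 3
Mode = 5

Mode = 5


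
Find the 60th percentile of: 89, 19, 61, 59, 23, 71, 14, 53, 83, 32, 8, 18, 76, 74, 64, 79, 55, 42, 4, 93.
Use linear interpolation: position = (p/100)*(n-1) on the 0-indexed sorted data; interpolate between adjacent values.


Sorted: 4, 8, 14, 18, 19, 23, 32, 42, 53, 55, 59, 61, 64, 71, 74, 76, 79, 83, 89, 93
n = 20
Index = 60/100 * 19 = 11.4000
Lower = data[11] = 61, Upper = data[12] = 64
P60 = 61 + 0.4000*(3) = 62.2000

P60 = 62.2000


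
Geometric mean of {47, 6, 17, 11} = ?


Product = 47 × 6 × 17 × 11 = 52734
GM = 52734^(1/4) = 15.1538

GM = 15.1538


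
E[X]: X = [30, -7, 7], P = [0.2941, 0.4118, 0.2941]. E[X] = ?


E[X] = 30*0.2941 - 7*0.4118 + 7*0.2941
= 8.8230 - 2.8826 + 2.0587
= 7.9991

E[X] = 7.9991


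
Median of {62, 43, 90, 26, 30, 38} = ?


Sorted: 26, 30, 38, 43, 62, 90
n = 6 (even)
Middle values: 38 and 43
Median = (38+43)/2 = 40.5000

Median = 40.5000


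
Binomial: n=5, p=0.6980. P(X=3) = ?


C(5,3) = 10
p^3 = 0.340068
(1-p)^2 = 0.091204
P = 10 * 0.340068 * 0.091204 = 0.3102

P(X=3) = 0.3102


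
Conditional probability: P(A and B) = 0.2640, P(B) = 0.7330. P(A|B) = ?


P(A|B) = 0.2640/0.7330 = 0.3602

P(A|B) = 0.3602


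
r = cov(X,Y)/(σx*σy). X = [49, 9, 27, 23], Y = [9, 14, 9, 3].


Mean X = 27.0000, Mean Y = 8.7500
SD X = 14.352700, SD Y = 3.897114
Cov = -16.500000
r = -16.500000/(14.352700*3.897114) = -0.2950

r = -0.2950


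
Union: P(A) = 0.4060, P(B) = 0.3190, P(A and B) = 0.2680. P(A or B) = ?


P(A∪B) = 0.4060 + 0.3190 - 0.2680
= 0.7250 - 0.2680
= 0.4570

P(A∪B) = 0.4570


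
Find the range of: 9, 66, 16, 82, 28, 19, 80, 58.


Max = 82, Min = 9
Range = 82 - 9 = 73

Range = 73


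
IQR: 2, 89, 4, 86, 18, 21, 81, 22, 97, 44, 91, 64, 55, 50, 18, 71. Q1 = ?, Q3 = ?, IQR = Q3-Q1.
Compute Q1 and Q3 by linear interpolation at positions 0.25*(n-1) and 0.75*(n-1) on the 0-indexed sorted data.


Sorted: 2, 4, 18, 18, 21, 22, 44, 50, 55, 64, 71, 81, 86, 89, 91, 97
Q1 (25th %ile) = 20.2500
Q3 (75th %ile) = 82.2500
IQR = 82.2500 - 20.2500 = 62.0000

IQR = 62.0000


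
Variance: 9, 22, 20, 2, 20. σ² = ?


Mean = 14.6000
Squared deviations: 31.3600, 54.7600, 29.1600, 158.7600, 29.1600
Sum = 303.2000
Variance = 303.2000/5 = 60.6400

Variance = 60.6400


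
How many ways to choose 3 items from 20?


C(20,3) = 20!/(3! × 17!)
= 2432902008176640000/(6 × 355687428096000)
= 1140

C(20,3) = 1140


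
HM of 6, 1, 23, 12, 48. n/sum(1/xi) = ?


Sum of reciprocals = 1/6 + 1/1 + 1/23 + 1/12 + 1/48 = 1.314312
HM = 5/1.314312 = 3.8043

HM = 3.8043


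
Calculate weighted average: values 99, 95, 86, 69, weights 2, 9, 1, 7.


Numerator = 99*2 + 95*9 + 86*1 + 69*7 = 1622
Denominator = 2 + 9 + 1 + 7 = 19
WM = 1622/19 = 85.3684

WM = 85.3684


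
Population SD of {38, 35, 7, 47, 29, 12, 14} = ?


Mean = 26.0000
Variance = 196.5714
SD = sqrt(196.5714) = 14.0204

SD = 14.0204


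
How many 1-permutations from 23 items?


P(23,1) = 23!/22!
= 25852016738884976640000/1124000727777607680000
= 23

P(23,1) = 23


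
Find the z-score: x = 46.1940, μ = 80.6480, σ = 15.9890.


z = (46.1940 - 80.6480)/15.9890
= -34.4540/15.9890
= -2.1549

z = -2.1549


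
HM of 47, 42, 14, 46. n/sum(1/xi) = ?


Sum of reciprocals = 1/47 + 1/42 + 1/14 + 1/46 = 0.138254
HM = 4/0.138254 = 28.9323

HM = 28.9323


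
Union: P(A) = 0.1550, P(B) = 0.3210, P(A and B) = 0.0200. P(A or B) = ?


P(A∪B) = 0.1550 + 0.3210 - 0.0200
= 0.4760 - 0.0200
= 0.4560

P(A∪B) = 0.4560


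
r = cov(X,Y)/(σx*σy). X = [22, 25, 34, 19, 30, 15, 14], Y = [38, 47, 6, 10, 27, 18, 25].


Mean X = 22.7143, Mean Y = 24.4286
SD X = 6.922309, SD Y = 13.573684
Cov = -7.020408
r = -7.020408/(6.922309*13.573684) = -0.0747

r = -0.0747


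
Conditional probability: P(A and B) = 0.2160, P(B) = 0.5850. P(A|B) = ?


P(A|B) = 0.2160/0.5850 = 0.3692

P(A|B) = 0.3692


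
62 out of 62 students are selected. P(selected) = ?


P = 62/62 = 1.0000

P = 1.0000


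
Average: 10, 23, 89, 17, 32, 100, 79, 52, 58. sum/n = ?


Sum = 10 + 23 + 89 + 17 + 32 + 100 + 79 + 52 + 58 = 460
n = 9
Mean = 460/9 = 51.1111

Mean = 51.1111


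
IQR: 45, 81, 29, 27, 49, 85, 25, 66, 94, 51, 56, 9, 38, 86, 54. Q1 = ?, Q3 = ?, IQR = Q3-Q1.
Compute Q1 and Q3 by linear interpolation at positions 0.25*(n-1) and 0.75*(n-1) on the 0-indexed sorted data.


Sorted: 9, 25, 27, 29, 38, 45, 49, 51, 54, 56, 66, 81, 85, 86, 94
Q1 (25th %ile) = 33.5000
Q3 (75th %ile) = 73.5000
IQR = 73.5000 - 33.5000 = 40.0000

IQR = 40.0000


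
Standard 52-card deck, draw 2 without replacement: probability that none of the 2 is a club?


P(no clubs) = (39/52) × (38/51)
= 0.5588

P = 0.5588


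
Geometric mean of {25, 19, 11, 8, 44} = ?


Product = 25 × 19 × 11 × 8 × 44 = 1839200
GM = 1839200^(1/5) = 17.9030

GM = 17.9030


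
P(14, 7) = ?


P(14,7) = 14!/7!
= 87178291200/5040
= 17297280

P(14,7) = 17297280


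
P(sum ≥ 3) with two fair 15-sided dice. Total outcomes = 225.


Total outcomes = 15×15 = 225
Favorable (sum ≥ 3): 224
P = 224/225 = 0.9956

P = 0.9956


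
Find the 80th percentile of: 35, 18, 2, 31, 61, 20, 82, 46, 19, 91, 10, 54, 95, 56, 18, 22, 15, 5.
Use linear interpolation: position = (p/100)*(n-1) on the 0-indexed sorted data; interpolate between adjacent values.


Sorted: 2, 5, 10, 15, 18, 18, 19, 20, 22, 31, 35, 46, 54, 56, 61, 82, 91, 95
n = 18
Index = 80/100 * 17 = 13.6000
Lower = data[13] = 56, Upper = data[14] = 61
P80 = 56 + 0.6000*(5) = 59.0000

P80 = 59.0000


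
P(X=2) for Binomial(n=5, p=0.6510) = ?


C(5,2) = 10
p^2 = 0.423801
(1-p)^3 = 0.042509
P = 10 * 0.423801 * 0.042509 = 0.1802

P(X=2) = 0.1802


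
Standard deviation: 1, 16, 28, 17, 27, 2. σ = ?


Mean = 15.1667
Variance = 113.8056
SD = sqrt(113.8056) = 10.6680

SD = 10.6680


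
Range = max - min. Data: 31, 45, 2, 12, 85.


Max = 85, Min = 2
Range = 85 - 2 = 83

Range = 83


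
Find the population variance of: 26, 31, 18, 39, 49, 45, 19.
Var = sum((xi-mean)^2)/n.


Mean = 32.4286
Squared deviations: 41.3265, 2.0408, 208.1837, 43.1837, 274.6122, 158.0408, 180.3265
Sum = 907.7143
Variance = 907.7143/7 = 129.6735

Variance = 129.6735


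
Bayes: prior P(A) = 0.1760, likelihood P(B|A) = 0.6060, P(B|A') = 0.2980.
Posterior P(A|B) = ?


P(B) = P(B|A)*P(A) + P(B|A')*P(A')
= 0.6060*0.1760 + 0.2980*0.8240
= 0.106656 + 0.245552 = 0.352208
P(A|B) = 0.106656/0.352208 = 0.3028

P(A|B) = 0.3028


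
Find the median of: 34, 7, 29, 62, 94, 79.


Sorted: 7, 29, 34, 62, 79, 94
n = 6 (even)
Middle values: 34 and 62
Median = (34+62)/2 = 48.0000

Median = 48.0000


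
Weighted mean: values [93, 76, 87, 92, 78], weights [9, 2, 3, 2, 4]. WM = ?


Numerator = 93*9 + 76*2 + 87*3 + 92*2 + 78*4 = 1746
Denominator = 9 + 2 + 3 + 2 + 4 = 20
WM = 1746/20 = 87.3000

WM = 87.3000


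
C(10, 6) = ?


C(10,6) = 10!/(6! × 4!)
= 3628800/(720 × 24)
= 210

C(10,6) = 210


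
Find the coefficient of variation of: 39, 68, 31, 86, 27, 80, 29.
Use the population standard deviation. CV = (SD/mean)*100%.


Mean = 51.4286
SD = 23.7779
CV = (23.7779/51.4286)*100 = 46.2348%

CV = 46.2348%


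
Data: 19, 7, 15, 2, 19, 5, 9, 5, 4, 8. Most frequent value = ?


Frequencies: 2:1, 4:1, 5:2, 7:1, 8:1, 9:1, 15:1, 19:2
Max frequency = 2
Mode = 5, 19

Mode = 5, 19


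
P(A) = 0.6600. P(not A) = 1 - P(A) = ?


P(not A) = 1 - 0.6600 = 0.3400

P(not A) = 0.3400


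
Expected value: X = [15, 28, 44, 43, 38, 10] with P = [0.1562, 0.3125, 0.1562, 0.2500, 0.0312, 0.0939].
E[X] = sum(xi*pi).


E[X] = 15*0.1562 + 28*0.3125 + 44*0.1562 + 43*0.2500 + 38*0.0312 + 10*0.0939
= 2.3430 + 8.7500 + 6.8728 + 10.7500 + 1.1856 + 0.9390
= 30.8404

E[X] = 30.8404


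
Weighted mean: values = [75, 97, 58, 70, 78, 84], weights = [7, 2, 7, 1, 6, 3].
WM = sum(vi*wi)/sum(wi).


Numerator = 75*7 + 97*2 + 58*7 + 70*1 + 78*6 + 84*3 = 1915
Denominator = 7 + 2 + 7 + 1 + 6 + 3 = 26
WM = 1915/26 = 73.6538

WM = 73.6538


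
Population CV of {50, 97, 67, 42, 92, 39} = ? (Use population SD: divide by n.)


Mean = 64.5000
SD = 23.0416
CV = (23.0416/64.5000)*100 = 35.7235%

CV = 35.7235%


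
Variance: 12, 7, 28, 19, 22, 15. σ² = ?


Mean = 17.1667
Squared deviations: 26.6944, 103.3611, 117.3611, 3.3611, 23.3611, 4.6944
Sum = 278.8333
Variance = 278.8333/6 = 46.4722

Variance = 46.4722


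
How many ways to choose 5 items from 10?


C(10,5) = 10!/(5! × 5!)
= 3628800/(120 × 120)
= 252

C(10,5) = 252


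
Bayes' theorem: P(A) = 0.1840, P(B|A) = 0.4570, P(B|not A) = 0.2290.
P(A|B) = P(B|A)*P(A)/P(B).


P(B) = P(B|A)*P(A) + P(B|A')*P(A')
= 0.4570*0.1840 + 0.2290*0.8160
= 0.084088 + 0.186864 = 0.270952
P(A|B) = 0.084088/0.270952 = 0.3103

P(A|B) = 0.3103


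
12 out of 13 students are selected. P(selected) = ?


P = 12/13 = 0.9231

P = 0.9231


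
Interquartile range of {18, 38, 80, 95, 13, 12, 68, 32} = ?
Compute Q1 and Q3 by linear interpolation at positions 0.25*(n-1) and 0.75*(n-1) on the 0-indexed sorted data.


Sorted: 12, 13, 18, 32, 38, 68, 80, 95
Q1 (25th %ile) = 16.7500
Q3 (75th %ile) = 71.0000
IQR = 71.0000 - 16.7500 = 54.2500

IQR = 54.2500


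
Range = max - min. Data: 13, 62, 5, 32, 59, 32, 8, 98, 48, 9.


Max = 98, Min = 5
Range = 98 - 5 = 93

Range = 93


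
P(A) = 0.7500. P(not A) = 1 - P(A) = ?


P(not A) = 1 - 0.7500 = 0.2500

P(not A) = 0.2500


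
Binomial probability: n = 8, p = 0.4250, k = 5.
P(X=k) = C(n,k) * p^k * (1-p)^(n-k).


C(8,5) = 56
p^5 = 0.013866
(1-p)^3 = 0.190109
P = 56 * 0.013866 * 0.190109 = 0.1476

P(X=5) = 0.1476


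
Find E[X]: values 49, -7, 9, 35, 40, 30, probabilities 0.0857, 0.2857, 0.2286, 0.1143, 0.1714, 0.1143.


E[X] = 49*0.0857 - 7*0.2857 + 9*0.2286 + 35*0.1143 + 40*0.1714 + 30*0.1143
= 4.1993 - 1.9999 + 2.0574 + 4.0005 + 6.8560 + 3.4290
= 18.5423

E[X] = 18.5423


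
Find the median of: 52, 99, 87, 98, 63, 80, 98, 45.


Sorted: 45, 52, 63, 80, 87, 98, 98, 99
n = 8 (even)
Middle values: 80 and 87
Median = (80+87)/2 = 83.5000

Median = 83.5000


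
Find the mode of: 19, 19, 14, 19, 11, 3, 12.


Frequencies: 3:1, 11:1, 12:1, 14:1, 19:3
Max frequency = 3
Mode = 19

Mode = 19


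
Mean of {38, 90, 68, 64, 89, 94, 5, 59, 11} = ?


Sum = 38 + 90 + 68 + 64 + 89 + 94 + 5 + 59 + 11 = 518
n = 9
Mean = 518/9 = 57.5556

Mean = 57.5556


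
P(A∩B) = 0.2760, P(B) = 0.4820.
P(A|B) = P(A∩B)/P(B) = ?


P(A|B) = 0.2760/0.4820 = 0.5726

P(A|B) = 0.5726


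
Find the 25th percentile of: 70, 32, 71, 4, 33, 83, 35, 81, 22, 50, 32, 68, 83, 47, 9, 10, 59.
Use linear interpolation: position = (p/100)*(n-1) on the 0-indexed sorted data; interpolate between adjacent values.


Sorted: 4, 9, 10, 22, 32, 32, 33, 35, 47, 50, 59, 68, 70, 71, 81, 83, 83
n = 17
Index = 25/100 * 16 = 4.0000
Lower = data[4] = 32, Upper = data[5] = 32
P25 = 32 + 0*(0) = 32.0000

P25 = 32.0000


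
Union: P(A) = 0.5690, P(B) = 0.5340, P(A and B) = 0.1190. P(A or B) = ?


P(A∪B) = 0.5690 + 0.5340 - 0.1190
= 1.1030 - 0.1190
= 0.9840

P(A∪B) = 0.9840


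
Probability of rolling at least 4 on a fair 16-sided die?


Favorable outcomes (roll ≥ 4): 13
Total outcomes = 16
P = 13/16 = 0.8125

P = 0.8125


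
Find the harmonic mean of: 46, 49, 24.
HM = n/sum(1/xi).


Sum of reciprocals = 1/46 + 1/49 + 1/24 = 0.083814
HM = 3/0.083814 = 35.7936

HM = 35.7936


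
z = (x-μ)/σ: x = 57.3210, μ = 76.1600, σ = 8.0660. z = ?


z = (57.3210 - 76.1600)/8.0660
= -18.8390/8.0660
= -2.3356

z = -2.3356


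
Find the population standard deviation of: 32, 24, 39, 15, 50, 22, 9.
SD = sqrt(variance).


Mean = 27.2857
Variance = 171.3469
SD = sqrt(171.3469) = 13.0900

SD = 13.0900


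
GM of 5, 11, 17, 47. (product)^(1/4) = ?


Product = 5 × 11 × 17 × 47 = 43945
GM = 43945^(1/4) = 14.4786

GM = 14.4786


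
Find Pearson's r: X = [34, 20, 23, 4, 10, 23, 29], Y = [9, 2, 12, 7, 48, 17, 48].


Mean X = 20.4286, Mean Y = 20.4286
SD X = 9.634123, SD Y = 17.943221
Cov = -1.183673
r = -1.183673/(9.634123*17.943221) = -0.0068

r = -0.0068


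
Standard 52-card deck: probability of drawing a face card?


12 face cards in 52 cards
P = 12/52 = 0.2308

P = 0.2308


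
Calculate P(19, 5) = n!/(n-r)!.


P(19,5) = 19!/14!
= 121645100408832000/87178291200
= 1395360

P(19,5) = 1395360


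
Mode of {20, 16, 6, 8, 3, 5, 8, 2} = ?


Frequencies: 2:1, 3:1, 5:1, 6:1, 8:2, 16:1, 20:1
Max frequency = 2
Mode = 8

Mode = 8


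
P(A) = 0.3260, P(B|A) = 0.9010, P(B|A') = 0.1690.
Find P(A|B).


P(B) = P(B|A)*P(A) + P(B|A')*P(A')
= 0.9010*0.3260 + 0.1690*0.6740
= 0.293726 + 0.113906 = 0.407632
P(A|B) = 0.293726/0.407632 = 0.7206

P(A|B) = 0.7206


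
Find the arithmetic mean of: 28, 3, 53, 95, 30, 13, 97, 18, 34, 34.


Sum = 28 + 3 + 53 + 95 + 30 + 13 + 97 + 18 + 34 + 34 = 405
n = 10
Mean = 405/10 = 40.5000

Mean = 40.5000


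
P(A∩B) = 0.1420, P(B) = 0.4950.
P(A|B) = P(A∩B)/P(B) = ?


P(A|B) = 0.1420/0.4950 = 0.2869

P(A|B) = 0.2869


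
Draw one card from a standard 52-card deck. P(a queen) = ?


4 queens in 52 cards
P = 4/52 = 0.0769

P = 0.0769


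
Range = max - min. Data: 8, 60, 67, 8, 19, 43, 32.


Max = 67, Min = 8
Range = 67 - 8 = 59

Range = 59


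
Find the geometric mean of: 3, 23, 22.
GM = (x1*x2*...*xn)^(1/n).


Product = 3 × 23 × 22 = 1518
GM = 1518^(1/3) = 11.4927

GM = 11.4927


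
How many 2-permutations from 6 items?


P(6,2) = 6!/4!
= 720/24
= 30

P(6,2) = 30


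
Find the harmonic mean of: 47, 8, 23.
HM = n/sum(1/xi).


Sum of reciprocals = 1/47 + 1/8 + 1/23 = 0.189755
HM = 3/0.189755 = 15.8099

HM = 15.8099


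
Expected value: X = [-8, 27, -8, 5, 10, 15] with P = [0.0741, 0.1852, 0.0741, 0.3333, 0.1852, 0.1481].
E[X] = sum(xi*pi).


E[X] = -8*0.0741 + 27*0.1852 - 8*0.0741 + 5*0.3333 + 10*0.1852 + 15*0.1481
= -0.5928 + 5.0004 - 0.5928 + 1.6665 + 1.8520 + 2.2215
= 9.5548

E[X] = 9.5548


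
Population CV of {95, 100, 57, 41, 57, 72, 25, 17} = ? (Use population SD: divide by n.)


Mean = 58.0000
SD = 28.2622
CV = (28.2622/58.0000)*100 = 48.7279%

CV = 48.7279%


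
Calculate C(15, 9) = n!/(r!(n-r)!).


C(15,9) = 15!/(9! × 6!)
= 1307674368000/(362880 × 720)
= 5005

C(15,9) = 5005


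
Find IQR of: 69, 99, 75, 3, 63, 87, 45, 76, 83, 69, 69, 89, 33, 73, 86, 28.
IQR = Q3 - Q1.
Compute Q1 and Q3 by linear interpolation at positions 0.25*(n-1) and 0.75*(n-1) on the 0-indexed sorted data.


Sorted: 3, 28, 33, 45, 63, 69, 69, 69, 73, 75, 76, 83, 86, 87, 89, 99
Q1 (25th %ile) = 58.5000
Q3 (75th %ile) = 83.7500
IQR = 83.7500 - 58.5000 = 25.2500

IQR = 25.2500


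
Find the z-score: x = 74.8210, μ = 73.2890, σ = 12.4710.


z = (74.8210 - 73.2890)/12.4710
= 1.5320/12.4710
= 0.1228

z = 0.1228


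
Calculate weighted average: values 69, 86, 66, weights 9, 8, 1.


Numerator = 69*9 + 86*8 + 66*1 = 1375
Denominator = 9 + 8 + 1 = 18
WM = 1375/18 = 76.3889

WM = 76.3889


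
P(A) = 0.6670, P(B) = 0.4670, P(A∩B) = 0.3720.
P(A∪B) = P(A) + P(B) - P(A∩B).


P(A∪B) = 0.6670 + 0.4670 - 0.3720
= 1.1340 - 0.3720
= 0.7620

P(A∪B) = 0.7620


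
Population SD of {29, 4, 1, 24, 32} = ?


Mean = 18.0000
Variance = 167.6000
SD = sqrt(167.6000) = 12.9460

SD = 12.9460


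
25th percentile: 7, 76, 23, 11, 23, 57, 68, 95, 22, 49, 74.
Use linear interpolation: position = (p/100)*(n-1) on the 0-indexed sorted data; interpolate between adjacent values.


Sorted: 7, 11, 22, 23, 23, 49, 57, 68, 74, 76, 95
n = 11
Index = 25/100 * 10 = 2.5000
Lower = data[2] = 22, Upper = data[3] = 23
P25 = 22 + 0.5000*(1) = 22.5000

P25 = 22.5000


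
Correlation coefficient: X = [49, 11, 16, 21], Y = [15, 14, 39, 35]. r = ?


Mean X = 24.2500, Mean Y = 25.7500
SD X = 14.720309, SD Y = 11.344051
Cov = -62.437500
r = -62.437500/(14.720309*11.344051) = -0.3739

r = -0.3739


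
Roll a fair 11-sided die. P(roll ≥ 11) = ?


Favorable outcomes (roll ≥ 11): 1
Total outcomes = 11
P = 1/11 = 0.0909

P = 0.0909


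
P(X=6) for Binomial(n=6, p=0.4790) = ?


C(6,6) = 1
p^6 = 0.012079
(1-p)^0 = 1.000000
P = 1 * 0.012079 * 1.000000 = 0.0121

P(X=6) = 0.0121


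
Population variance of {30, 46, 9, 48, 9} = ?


Mean = 28.4000
Squared deviations: 2.5600, 309.7600, 376.3600, 384.1600, 376.3600
Sum = 1449.2000
Variance = 1449.2000/5 = 289.8400

Variance = 289.8400


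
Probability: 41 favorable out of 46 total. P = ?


P = 41/46 = 0.8913

P = 0.8913


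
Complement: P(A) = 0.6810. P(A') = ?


P(not A) = 1 - 0.6810 = 0.3190

P(not A) = 0.3190


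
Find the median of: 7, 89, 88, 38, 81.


Sorted: 7, 38, 81, 88, 89
n = 5 (odd)
Middle value = 81

Median = 81


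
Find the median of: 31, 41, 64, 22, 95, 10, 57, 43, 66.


Sorted: 10, 22, 31, 41, 43, 57, 64, 66, 95
n = 9 (odd)
Middle value = 43

Median = 43


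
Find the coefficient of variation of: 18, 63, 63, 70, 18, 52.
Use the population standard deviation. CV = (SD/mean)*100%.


Mean = 47.3333
SD = 21.3983
CV = (21.3983/47.3333)*100 = 45.2078%

CV = 45.2078%


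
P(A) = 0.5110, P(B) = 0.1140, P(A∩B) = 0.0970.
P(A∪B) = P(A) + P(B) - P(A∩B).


P(A∪B) = 0.5110 + 0.1140 - 0.0970
= 0.6250 - 0.0970
= 0.5280

P(A∪B) = 0.5280


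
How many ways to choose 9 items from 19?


C(19,9) = 19!/(9! × 10!)
= 121645100408832000/(362880 × 3628800)
= 92378

C(19,9) = 92378


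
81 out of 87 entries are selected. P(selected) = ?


P = 81/87 = 0.9310

P = 0.9310


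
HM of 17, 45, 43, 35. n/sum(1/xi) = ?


Sum of reciprocals = 1/17 + 1/45 + 1/43 + 1/35 = 0.132873
HM = 4/0.132873 = 30.1039

HM = 30.1039


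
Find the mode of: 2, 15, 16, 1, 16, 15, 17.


Frequencies: 1:1, 2:1, 15:2, 16:2, 17:1
Max frequency = 2
Mode = 15, 16

Mode = 15, 16


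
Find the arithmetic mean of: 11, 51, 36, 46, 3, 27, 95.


Sum = 11 + 51 + 36 + 46 + 3 + 27 + 95 = 269
n = 7
Mean = 269/7 = 38.4286

Mean = 38.4286


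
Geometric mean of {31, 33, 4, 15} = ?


Product = 31 × 33 × 4 × 15 = 61380
GM = 61380^(1/4) = 15.7401

GM = 15.7401


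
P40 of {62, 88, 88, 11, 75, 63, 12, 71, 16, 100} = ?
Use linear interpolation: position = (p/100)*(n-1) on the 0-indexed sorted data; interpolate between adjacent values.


Sorted: 11, 12, 16, 62, 63, 71, 75, 88, 88, 100
n = 10
Index = 40/100 * 9 = 3.6000
Lower = data[3] = 62, Upper = data[4] = 63
P40 = 62 + 0.6000*(1) = 62.6000

P40 = 62.6000


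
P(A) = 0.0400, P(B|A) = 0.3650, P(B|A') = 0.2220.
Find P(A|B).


P(B) = P(B|A)*P(A) + P(B|A')*P(A')
= 0.3650*0.0400 + 0.2220*0.9600
= 0.014600 + 0.213120 = 0.227720
P(A|B) = 0.014600/0.227720 = 0.0641

P(A|B) = 0.0641


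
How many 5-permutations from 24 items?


P(24,5) = 24!/19!
= 620448401733239439360000/121645100408832000
= 5100480

P(24,5) = 5100480


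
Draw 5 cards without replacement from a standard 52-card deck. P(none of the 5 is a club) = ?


P(no clubs) = (39/52) × (38/51) × (37/50) × (36/49) × (35/48)
= 0.2215

P = 0.2215


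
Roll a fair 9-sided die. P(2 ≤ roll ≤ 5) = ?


Favorable outcomes (2 ≤ roll ≤ 5): 4
Total outcomes = 9
P = 4/9 = 0.4444

P = 0.4444


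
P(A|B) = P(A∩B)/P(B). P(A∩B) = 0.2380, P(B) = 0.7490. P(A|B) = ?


P(A|B) = 0.2380/0.7490 = 0.3178

P(A|B) = 0.3178


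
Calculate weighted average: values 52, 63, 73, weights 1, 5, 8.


Numerator = 52*1 + 63*5 + 73*8 = 951
Denominator = 1 + 5 + 8 = 14
WM = 951/14 = 67.9286

WM = 67.9286


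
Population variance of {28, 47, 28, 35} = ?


Mean = 34.5000
Squared deviations: 42.2500, 156.2500, 42.2500, 0.2500
Sum = 241.0000
Variance = 241.0000/4 = 60.2500

Variance = 60.2500


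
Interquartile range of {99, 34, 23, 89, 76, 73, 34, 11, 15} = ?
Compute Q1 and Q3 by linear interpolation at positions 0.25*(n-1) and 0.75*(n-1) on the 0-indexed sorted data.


Sorted: 11, 15, 23, 34, 34, 73, 76, 89, 99
Q1 (25th %ile) = 23.0000
Q3 (75th %ile) = 76.0000
IQR = 76.0000 - 23.0000 = 53.0000

IQR = 53.0000


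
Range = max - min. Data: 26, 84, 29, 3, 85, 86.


Max = 86, Min = 3
Range = 86 - 3 = 83

Range = 83


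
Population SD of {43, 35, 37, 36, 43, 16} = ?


Mean = 35.0000
Variance = 82.3333
SD = sqrt(82.3333) = 9.0738

SD = 9.0738


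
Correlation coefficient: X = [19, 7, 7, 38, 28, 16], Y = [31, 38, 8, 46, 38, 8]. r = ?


Mean X = 19.1667, Mean Y = 28.1667
SD X = 11.096796, SD Y = 14.904325
Cov = 101.972222
r = 101.972222/(11.096796*14.904325) = 0.6166

r = 0.6166


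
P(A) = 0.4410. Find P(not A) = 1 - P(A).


P(not A) = 1 - 0.4410 = 0.5590

P(not A) = 0.5590


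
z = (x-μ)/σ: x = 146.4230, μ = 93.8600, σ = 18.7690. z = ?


z = (146.4230 - 93.8600)/18.7690
= 52.5630/18.7690
= 2.8005

z = 2.8005


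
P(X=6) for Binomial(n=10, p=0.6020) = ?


C(10,6) = 210
p^6 = 0.047597
(1-p)^4 = 0.025092
P = 210 * 0.047597 * 0.025092 = 0.2508

P(X=6) = 0.2508


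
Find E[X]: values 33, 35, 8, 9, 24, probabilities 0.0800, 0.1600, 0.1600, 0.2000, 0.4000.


E[X] = 33*0.0800 + 35*0.1600 + 8*0.1600 + 9*0.2000 + 24*0.4000
= 2.6400 + 5.6000 + 1.2800 + 1.8000 + 9.6000
= 20.9200

E[X] = 20.9200


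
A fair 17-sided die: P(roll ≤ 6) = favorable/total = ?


Favorable outcomes (roll ≤ 6): 6
Total outcomes = 17
P = 6/17 = 0.3529

P = 0.3529


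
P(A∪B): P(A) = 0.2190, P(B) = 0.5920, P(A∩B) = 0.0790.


P(A∪B) = 0.2190 + 0.5920 - 0.0790
= 0.8110 - 0.0790
= 0.7320

P(A∪B) = 0.7320


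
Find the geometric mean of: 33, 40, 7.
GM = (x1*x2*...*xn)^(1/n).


Product = 33 × 40 × 7 = 9240
GM = 9240^(1/3) = 20.9841

GM = 20.9841


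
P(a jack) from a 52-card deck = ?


4 jacks in 52 cards
P = 4/52 = 0.0769

P = 0.0769


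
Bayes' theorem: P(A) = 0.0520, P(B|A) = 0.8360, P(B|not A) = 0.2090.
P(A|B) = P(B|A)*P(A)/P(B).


P(B) = P(B|A)*P(A) + P(B|A')*P(A')
= 0.8360*0.0520 + 0.2090*0.9480
= 0.043472 + 0.198132 = 0.241604
P(A|B) = 0.043472/0.241604 = 0.1799

P(A|B) = 0.1799


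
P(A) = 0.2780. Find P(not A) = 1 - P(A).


P(not A) = 1 - 0.2780 = 0.7220

P(not A) = 0.7220


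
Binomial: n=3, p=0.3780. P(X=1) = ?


C(3,1) = 3
p^1 = 0.378000
(1-p)^2 = 0.386884
P = 3 * 0.378000 * 0.386884 = 0.4387

P(X=1) = 0.4387


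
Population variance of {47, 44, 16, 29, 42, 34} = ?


Mean = 35.3333
Squared deviations: 136.1111, 75.1111, 373.7778, 40.1111, 44.4444, 1.7778
Sum = 671.3333
Variance = 671.3333/6 = 111.8889

Variance = 111.8889


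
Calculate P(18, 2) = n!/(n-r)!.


P(18,2) = 18!/16!
= 6402373705728000/20922789888000
= 306

P(18,2) = 306


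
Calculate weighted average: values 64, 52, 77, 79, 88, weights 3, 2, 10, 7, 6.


Numerator = 64*3 + 52*2 + 77*10 + 79*7 + 88*6 = 2147
Denominator = 3 + 2 + 10 + 7 + 6 = 28
WM = 2147/28 = 76.6786

WM = 76.6786


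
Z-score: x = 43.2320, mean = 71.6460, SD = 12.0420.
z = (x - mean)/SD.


z = (43.2320 - 71.6460)/12.0420
= -28.4140/12.0420
= -2.3596

z = -2.3596


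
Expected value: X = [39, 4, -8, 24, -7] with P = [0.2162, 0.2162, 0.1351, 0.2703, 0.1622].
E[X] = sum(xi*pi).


E[X] = 39*0.2162 + 4*0.2162 - 8*0.1351 + 24*0.2703 - 7*0.1622
= 8.4318 + 0.8648 - 1.0808 + 6.4872 - 1.1354
= 13.5676

E[X] = 13.5676


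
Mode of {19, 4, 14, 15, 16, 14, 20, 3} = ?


Frequencies: 3:1, 4:1, 14:2, 15:1, 16:1, 19:1, 20:1
Max frequency = 2
Mode = 14

Mode = 14


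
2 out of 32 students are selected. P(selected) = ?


P = 2/32 = 0.0625

P = 0.0625


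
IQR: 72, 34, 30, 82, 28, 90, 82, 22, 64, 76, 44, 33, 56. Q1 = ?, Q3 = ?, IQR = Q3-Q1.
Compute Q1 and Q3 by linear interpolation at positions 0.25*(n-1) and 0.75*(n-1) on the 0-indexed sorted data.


Sorted: 22, 28, 30, 33, 34, 44, 56, 64, 72, 76, 82, 82, 90
Q1 (25th %ile) = 33.0000
Q3 (75th %ile) = 76.0000
IQR = 76.0000 - 33.0000 = 43.0000

IQR = 43.0000
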